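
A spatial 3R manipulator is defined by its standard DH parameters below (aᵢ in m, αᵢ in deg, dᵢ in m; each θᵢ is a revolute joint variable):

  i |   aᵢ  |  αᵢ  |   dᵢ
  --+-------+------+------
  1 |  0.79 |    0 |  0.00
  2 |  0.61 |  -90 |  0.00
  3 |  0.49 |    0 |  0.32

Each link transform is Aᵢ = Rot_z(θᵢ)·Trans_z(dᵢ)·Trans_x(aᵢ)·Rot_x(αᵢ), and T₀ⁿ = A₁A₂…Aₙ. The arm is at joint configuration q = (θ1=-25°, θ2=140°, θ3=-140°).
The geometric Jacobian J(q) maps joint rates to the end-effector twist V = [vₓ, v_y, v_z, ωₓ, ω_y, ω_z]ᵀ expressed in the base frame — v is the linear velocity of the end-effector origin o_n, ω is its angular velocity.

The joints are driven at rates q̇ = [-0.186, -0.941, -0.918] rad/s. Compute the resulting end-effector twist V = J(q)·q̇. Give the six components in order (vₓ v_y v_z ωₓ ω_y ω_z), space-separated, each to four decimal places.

0.1473 0.0434 -0.3446 0.8320 0.3880 -1.1270

o_n = [0.3268, -0.2565, 0.3150]
J₁: ẑ×o_n = [0.2565, 0.3268, -0.0000], ω = ẑ
J2: z=[0.0000, 0.0000, 1.0000] o=[0.7160, -0.3339, 0.0000] → [-0.0774, -0.3892, 0.0000, 0.0000, 0.0000, 1.0000]
J3: z=[-0.9063, -0.4226, 0.0000] o=[0.4582, 0.2190, 0.0000] → [-0.1331, 0.2855, 0.3754, -0.9063, -0.4226, 0.0000]
V = J·q̇ = [0.1473, 0.0434, -0.3446, 0.8320, 0.3880, -1.1270]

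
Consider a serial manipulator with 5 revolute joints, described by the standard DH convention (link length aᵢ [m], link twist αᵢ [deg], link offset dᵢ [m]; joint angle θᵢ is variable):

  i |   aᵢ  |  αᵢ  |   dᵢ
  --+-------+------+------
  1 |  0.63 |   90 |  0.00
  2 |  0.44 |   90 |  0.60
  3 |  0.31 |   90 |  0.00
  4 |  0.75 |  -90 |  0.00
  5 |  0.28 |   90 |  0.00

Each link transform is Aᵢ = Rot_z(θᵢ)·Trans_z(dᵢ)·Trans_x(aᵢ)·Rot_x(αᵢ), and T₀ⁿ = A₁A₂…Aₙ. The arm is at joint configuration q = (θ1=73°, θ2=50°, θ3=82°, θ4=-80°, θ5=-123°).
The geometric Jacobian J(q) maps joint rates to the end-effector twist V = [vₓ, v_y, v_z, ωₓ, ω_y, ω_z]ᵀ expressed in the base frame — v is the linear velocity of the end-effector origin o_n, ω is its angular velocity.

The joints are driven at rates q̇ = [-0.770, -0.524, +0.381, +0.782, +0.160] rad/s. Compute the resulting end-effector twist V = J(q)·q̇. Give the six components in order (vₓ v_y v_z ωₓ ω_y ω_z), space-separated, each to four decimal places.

o_n = [1.1240, 0.3346, 0.9375]
J₁: ẑ×o_n = [-0.3346, 1.1240, 0.0000], ω = ẑ
J2: z=[0.9563, -0.2924, 0.0000] o=[0.1842, 0.6025, 0.0000] → [-0.2741, -0.8966, 0.0186, 0.9563, -0.2924, 0.0000]
J3: z=[0.2240, 0.7326, -0.6428] o=[0.8407, 0.6975, 0.3371] → [0.2066, -0.3166, -0.2888, 0.2240, 0.7326, -0.6428]
J4: z=[0.0530, 0.6494, 0.7586] o=[1.1423, 0.6343, 0.3701] → [0.5959, -0.0440, -0.0040, 0.0530, 0.6494, 0.7586]
J5: z=[0.9973, -0.0737, -0.0066] o=[1.1037, 0.0666, 0.8588] → [-0.0040, -0.0787, 0.2687, 0.9973, -0.0737, -0.0066]
V = J·q̇ = [0.9453, -0.5633, -0.0799, -0.2148, 0.9284, -0.4227]

0.9453 -0.5633 -0.0799 -0.2148 0.9284 -0.4227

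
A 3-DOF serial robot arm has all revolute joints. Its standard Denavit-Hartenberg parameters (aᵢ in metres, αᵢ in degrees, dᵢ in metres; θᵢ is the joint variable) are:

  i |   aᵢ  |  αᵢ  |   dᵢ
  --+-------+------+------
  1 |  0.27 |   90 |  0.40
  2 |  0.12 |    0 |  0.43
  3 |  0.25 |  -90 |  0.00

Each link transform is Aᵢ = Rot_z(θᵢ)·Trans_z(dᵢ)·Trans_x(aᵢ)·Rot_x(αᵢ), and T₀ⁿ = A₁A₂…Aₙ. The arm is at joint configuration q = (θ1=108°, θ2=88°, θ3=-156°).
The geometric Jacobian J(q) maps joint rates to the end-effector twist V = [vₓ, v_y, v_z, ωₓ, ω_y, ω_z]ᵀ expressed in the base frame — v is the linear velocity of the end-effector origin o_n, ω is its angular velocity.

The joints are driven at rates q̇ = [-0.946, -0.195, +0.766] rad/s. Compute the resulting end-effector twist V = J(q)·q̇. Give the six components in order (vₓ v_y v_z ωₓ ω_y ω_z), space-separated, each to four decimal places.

0.4085 -0.1312 0.0527 0.5431 0.1764 -0.9460

o_n = [0.2953, 0.4827, 0.2881]
J₁: ẑ×o_n = [-0.4827, 0.2953, 0.0000], ω = ẑ
J2: z=[0.9511, 0.3090, 0.0000] o=[-0.0834, 0.2568, 0.4000] → [-0.0346, 0.1064, 0.0978, 0.9511, 0.3090, 0.0000]
J3: z=[0.9511, 0.3090, 0.0000] o=[0.3242, 0.3936, 0.5199] → [-0.0716, 0.2205, 0.0937, 0.9511, 0.3090, 0.0000]
V = J·q̇ = [0.4085, -0.1312, 0.0527, 0.5431, 0.1764, -0.9460]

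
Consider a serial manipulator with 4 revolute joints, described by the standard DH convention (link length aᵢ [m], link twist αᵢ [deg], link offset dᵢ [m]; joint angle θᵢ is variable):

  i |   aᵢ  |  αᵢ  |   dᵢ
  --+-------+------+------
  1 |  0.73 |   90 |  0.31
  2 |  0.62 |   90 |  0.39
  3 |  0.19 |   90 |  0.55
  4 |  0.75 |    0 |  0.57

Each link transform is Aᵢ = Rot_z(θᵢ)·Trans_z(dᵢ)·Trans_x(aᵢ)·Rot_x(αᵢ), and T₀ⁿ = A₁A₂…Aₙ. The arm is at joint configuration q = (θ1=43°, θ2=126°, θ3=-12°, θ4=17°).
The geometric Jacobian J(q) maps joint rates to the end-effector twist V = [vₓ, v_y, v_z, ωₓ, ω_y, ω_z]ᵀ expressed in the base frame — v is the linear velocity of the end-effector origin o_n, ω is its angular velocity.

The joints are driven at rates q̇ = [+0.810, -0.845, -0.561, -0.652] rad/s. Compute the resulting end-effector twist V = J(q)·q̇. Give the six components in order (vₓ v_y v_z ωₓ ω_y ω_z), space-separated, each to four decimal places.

o_n = [0.1491, 0.6260, 1.8858]
J₁: ẑ×o_n = [-0.6260, 0.1491, 0.0000], ω = ẑ
J2: z=[0.6820, -0.7314, 0.0000] o=[0.5339, 0.4979, 0.3100] → [-1.1525, -1.0747, -0.1940, 0.6820, -0.7314, 0.0000]
J3: z=[0.5917, 0.5517, 0.5878] o=[0.5333, -0.0359, 0.8116] → [0.2036, -0.8614, 0.6037, 0.5917, 0.5517, 0.5878]
J4: z=[-0.5777, 0.7987, -0.1682] o=[0.7519, 0.2219, 1.2852] → [0.5477, 0.4484, 0.2481, -0.5777, 0.7987, -0.1682]
V = J·q̇ = [-0.0046, 1.2198, -0.3364, -0.5315, -0.2123, 0.5899]

-0.0046 1.2198 -0.3364 -0.5315 -0.2123 0.5899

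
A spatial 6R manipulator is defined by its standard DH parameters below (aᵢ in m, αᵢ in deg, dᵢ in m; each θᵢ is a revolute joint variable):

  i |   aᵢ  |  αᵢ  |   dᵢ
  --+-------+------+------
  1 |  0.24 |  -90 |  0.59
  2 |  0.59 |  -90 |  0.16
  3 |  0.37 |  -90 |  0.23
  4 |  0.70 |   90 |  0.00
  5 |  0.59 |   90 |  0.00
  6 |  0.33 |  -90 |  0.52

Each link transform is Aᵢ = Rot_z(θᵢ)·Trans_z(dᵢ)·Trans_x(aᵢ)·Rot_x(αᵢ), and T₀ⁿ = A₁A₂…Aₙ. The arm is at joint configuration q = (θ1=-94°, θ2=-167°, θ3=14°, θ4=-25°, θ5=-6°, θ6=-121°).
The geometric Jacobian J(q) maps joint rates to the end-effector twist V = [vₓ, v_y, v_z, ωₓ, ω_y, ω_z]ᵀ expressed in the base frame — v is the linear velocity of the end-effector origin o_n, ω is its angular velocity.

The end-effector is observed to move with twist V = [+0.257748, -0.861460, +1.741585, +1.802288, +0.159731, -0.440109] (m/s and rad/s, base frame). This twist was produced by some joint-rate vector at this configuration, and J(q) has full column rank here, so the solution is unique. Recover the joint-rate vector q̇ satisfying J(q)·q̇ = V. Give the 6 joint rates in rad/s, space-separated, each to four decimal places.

-0.7960 0.9610 0.8340 0.0580 -0.5620 0.9510

o_n = [0.4737, 1.7171, 1.4827]
J₁: ẑ×o_n = [-1.7171, 0.4737, 0.0000], ω = ẑ
J2: z=[0.9976, -0.0698, 0.0000] o=[-0.0167, -0.2394, 0.5900] → [-0.0623, -0.8905, 1.9860, 0.9976, -0.0698, 0.0000]
J3: z=[-0.0157, -0.2244, 0.9744] o=[0.1830, 0.3229, 0.7227] → [-1.5290, 0.2952, 0.0434, -0.0157, -0.2244, 0.9744]
J4: z=[-0.9844, -0.1675, -0.0544] o=[0.1145, 0.6265, 1.0276] → [-0.0169, 0.4284, -1.0134, -0.9844, -0.1675, -0.0544]
J5: z=[0.0599, -0.6091, 0.7908] o=[-0.0014, 1.1691, 1.4543] → [-0.4506, 0.3741, 0.3222, 0.0599, -0.6091, 0.7908]
J6: z=[0.9963, 0.0855, -0.0096] o=[-0.0379, 1.6343, 1.8154] → [-0.0277, 0.3266, 0.0387, 0.9963, 0.0855, -0.0096]
q̇ = J⁺·V = [-0.7960, 0.9610, 0.8340, 0.0580, -0.5620, 0.9510]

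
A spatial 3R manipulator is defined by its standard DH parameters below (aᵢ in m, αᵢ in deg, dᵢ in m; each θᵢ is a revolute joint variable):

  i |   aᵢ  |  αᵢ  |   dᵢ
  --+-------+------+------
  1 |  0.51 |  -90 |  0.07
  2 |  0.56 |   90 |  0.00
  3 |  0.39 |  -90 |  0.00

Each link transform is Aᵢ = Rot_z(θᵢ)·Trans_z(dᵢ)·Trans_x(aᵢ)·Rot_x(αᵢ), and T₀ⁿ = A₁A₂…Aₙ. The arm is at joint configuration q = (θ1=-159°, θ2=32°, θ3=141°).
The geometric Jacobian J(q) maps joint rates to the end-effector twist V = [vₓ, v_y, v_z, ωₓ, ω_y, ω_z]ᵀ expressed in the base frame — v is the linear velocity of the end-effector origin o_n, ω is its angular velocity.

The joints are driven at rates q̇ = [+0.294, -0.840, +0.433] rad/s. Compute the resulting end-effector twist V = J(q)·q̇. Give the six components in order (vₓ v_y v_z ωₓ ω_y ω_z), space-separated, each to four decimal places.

0.0744 -0.0601 0.2393 -0.5152 0.7020 0.6612

o_n = [-0.5916, -0.4900, -0.0661]
J₁: ẑ×o_n = [0.4900, -0.5916, 0.0000], ω = ẑ
J2: z=[0.3584, -0.9336, 0.0000] o=[-0.4761, -0.1828, 0.0700] → [0.1271, 0.0488, -0.2179, 0.3584, -0.9336, 0.0000]
J3: z=[-0.4947, -0.1899, 0.8480] o=[-0.9195, -0.3530, -0.2268] → [0.0857, 0.3575, 0.1301, -0.4947, -0.1899, 0.8480]
V = J·q̇ = [0.0744, -0.0601, 0.2393, -0.5152, 0.7020, 0.6612]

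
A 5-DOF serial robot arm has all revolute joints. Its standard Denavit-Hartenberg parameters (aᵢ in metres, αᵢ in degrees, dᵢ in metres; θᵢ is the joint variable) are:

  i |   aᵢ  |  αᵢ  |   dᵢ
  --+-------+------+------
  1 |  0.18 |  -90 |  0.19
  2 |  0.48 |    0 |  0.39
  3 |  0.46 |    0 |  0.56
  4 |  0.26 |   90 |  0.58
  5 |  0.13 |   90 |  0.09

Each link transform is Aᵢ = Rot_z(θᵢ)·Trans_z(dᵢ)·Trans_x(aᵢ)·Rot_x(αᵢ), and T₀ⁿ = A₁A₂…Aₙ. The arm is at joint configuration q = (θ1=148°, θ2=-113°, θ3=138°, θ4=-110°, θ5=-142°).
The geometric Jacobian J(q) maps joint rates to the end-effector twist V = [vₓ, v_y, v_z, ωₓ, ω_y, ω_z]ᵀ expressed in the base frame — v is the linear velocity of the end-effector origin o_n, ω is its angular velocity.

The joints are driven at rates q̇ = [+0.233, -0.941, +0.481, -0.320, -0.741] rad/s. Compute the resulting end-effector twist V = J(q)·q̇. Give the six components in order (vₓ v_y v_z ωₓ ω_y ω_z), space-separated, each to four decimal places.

o_n = [-1.0511, -1.0530, 0.6022]
J₁: ẑ×o_n = [1.0530, -1.0511, 0.0000], ω = ẑ
J2: z=[-0.5299, -0.8480, 0.0000] o=[-0.1526, 0.0954, 0.1900] → [-0.3496, 0.2185, -0.1534, -0.5299, -0.8480, 0.0000]
J3: z=[-0.5299, -0.8480, 0.0000] o=[-0.2003, -0.3347, 0.6318] → [0.0251, -0.0157, -0.3410, -0.5299, -0.8480, 0.0000]
J4: z=[-0.5299, -0.8480, 0.0000] o=[-0.8506, -0.5887, 0.4374] → [-0.1398, 0.0873, 0.0759, -0.5299, -0.8480, 0.0000]
J5: z=[0.8448, -0.5279, 0.0872] o=[-1.1771, -1.0686, 0.6964] → [0.0484, 0.0906, 0.0797, 0.8448, -0.5279, 0.0872]
V = J·q̇ = [0.5953, -0.5531, -0.1030, -0.2127, 1.0527, 0.1684]

0.5953 -0.5531 -0.1030 -0.2127 1.0527 0.1684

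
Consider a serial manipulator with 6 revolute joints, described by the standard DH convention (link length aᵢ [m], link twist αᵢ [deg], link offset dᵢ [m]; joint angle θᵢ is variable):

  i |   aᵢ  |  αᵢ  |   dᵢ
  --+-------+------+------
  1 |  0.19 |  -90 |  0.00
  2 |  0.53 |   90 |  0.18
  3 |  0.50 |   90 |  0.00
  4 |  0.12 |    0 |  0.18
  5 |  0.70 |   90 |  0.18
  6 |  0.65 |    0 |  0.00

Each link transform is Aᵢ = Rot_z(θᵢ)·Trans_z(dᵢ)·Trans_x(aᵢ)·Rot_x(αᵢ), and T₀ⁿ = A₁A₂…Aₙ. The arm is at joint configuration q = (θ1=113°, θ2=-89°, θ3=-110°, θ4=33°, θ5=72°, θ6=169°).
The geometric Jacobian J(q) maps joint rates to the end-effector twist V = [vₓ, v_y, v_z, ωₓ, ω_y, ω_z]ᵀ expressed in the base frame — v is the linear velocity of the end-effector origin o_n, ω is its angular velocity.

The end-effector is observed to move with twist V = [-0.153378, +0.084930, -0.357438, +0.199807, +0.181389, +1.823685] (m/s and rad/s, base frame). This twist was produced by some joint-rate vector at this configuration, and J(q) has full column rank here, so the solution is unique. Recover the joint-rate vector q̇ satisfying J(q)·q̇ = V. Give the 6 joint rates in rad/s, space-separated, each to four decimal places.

0.8810 -0.4570 0.0650 0.1540 -0.9720 -0.5310

o_n = [0.1631, 0.1373, -0.1226]
J₁: ẑ×o_n = [-0.1373, 0.1631, 0.0000], ω = ẑ
J2: z=[-0.9205, -0.3907, 0.0000] o=[-0.0742, 0.1749, 0.0000] → [0.0479, -0.1128, 0.1273, -0.9205, -0.3907, 0.0000]
J3: z=[0.3907, -0.9204, 0.0175] o=[-0.2435, 0.1131, 0.5299] → [0.6001, 0.2620, 0.3837, 0.3907, -0.9204, 0.0175]
J4: z=[-0.3084, -0.1487, -0.9395] o=[0.1901, 0.2939, 0.3589] → [-0.0755, -0.1231, 0.0443, -0.3084, -0.1487, -0.9395]
J5: z=[-0.3084, -0.1487, -0.9395] o=[0.2474, 0.2434, 0.1565] → [-0.0582, -0.0069, 0.0202, -0.3084, -0.1487, -0.9395]
J6: z=[0.9389, 0.1111, -0.3258] o=[0.2989, -0.4712, 0.0612] → [0.1778, 0.2168, 0.5864, 0.9389, 0.1111, -0.3258]
q̇ = J⁺·V = [0.8810, -0.4570, 0.0650, 0.1540, -0.9720, -0.5310]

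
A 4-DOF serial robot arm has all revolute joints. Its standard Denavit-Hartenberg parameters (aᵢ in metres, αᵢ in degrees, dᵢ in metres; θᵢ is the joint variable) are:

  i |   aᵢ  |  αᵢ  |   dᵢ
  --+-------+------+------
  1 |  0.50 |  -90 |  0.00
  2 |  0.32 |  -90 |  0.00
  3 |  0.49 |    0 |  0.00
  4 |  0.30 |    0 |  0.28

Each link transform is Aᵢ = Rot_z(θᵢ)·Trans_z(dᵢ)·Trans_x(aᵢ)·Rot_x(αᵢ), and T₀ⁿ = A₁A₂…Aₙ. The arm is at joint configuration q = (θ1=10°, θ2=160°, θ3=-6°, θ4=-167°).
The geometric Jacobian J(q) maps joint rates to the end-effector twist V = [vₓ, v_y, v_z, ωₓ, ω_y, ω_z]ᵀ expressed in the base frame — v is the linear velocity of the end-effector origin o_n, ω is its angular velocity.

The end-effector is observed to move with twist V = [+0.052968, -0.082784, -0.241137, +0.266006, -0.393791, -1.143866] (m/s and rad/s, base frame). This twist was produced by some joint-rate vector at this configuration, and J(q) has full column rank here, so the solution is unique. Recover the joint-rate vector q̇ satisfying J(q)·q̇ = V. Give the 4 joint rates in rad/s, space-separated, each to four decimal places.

-0.6120 -0.4340 -0.0660 -0.5000

o_n = [-0.0887, 0.0735, 0.0888]
J₁: ẑ×o_n = [-0.0735, -0.0887, 0.0000], ω = ẑ
J2: z=[-0.1736, 0.9848, 0.0000] o=[0.4924, 0.0868, 0.0000] → [0.0875, 0.0154, 0.5746, -0.1736, 0.9848, 0.0000]
J3: z=[-0.3368, -0.0594, 0.9397] o=[0.1963, 0.0346, -0.1094] → [-0.0483, -0.2010, -0.0300, -0.3368, -0.0594, 0.9397]
J4: z=[-0.3368, -0.0594, 0.9397] o=[-0.2636, 0.0055, -0.2761] → [-0.0855, 0.2873, -0.0125, -0.3368, -0.0594, 0.9397]
q̇ = J⁺·V = [-0.6120, -0.4340, -0.0660, -0.5000]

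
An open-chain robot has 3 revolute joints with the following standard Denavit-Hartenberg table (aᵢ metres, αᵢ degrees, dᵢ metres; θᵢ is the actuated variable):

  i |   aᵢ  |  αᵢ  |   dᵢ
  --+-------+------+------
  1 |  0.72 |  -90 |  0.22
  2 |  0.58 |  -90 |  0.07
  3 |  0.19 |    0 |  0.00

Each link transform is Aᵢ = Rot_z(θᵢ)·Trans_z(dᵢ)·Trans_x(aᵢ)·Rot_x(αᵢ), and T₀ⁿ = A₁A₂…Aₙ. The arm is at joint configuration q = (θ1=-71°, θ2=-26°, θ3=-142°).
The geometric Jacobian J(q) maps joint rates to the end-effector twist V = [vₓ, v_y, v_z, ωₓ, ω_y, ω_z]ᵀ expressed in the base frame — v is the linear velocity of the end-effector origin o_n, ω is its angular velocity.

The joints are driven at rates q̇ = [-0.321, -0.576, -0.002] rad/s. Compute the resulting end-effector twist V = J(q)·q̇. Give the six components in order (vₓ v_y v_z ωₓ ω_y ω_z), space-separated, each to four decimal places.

-0.3521 -0.0696 0.2227 -0.5449 -0.1867 -0.3192

o_n = [0.5371, -0.9856, 0.4086]
J₁: ẑ×o_n = [0.9856, 0.5371, -0.0000], ω = ẑ
J2: z=[0.9455, 0.3256, 0.0000] o=[0.2344, -0.6808, 0.2200] → [0.0614, -0.1783, -0.3867, 0.9455, 0.3256, 0.0000]
J3: z=[0.1427, -0.4145, -0.8988] o=[0.4703, -1.1509, 0.4743] → [0.1758, -0.0507, 0.0513, 0.1427, -0.4145, -0.8988]
V = J·q̇ = [-0.3521, -0.0696, 0.2227, -0.5449, -0.1867, -0.3192]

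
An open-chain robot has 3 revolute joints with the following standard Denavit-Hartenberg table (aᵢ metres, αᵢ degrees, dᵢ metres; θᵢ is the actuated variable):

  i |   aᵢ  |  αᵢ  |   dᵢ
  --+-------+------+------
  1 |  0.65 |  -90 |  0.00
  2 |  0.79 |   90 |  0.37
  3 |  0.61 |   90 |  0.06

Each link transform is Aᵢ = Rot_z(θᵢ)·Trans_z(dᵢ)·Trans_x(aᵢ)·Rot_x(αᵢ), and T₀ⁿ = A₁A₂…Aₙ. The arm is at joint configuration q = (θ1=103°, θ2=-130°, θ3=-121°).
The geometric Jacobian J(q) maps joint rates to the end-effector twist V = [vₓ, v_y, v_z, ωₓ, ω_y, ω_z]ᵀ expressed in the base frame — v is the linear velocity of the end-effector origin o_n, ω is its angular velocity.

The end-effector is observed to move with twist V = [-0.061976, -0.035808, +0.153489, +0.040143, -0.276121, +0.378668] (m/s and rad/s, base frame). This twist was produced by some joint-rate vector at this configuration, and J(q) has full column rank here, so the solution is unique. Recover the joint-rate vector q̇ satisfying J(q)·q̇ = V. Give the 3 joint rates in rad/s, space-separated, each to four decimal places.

0.6120 0.0230 0.3630

o_n = [0.0819, 0.3249, 0.3259]
J₁: ẑ×o_n = [-0.3249, 0.0819, 0.0000], ω = ẑ
J2: z=[-0.9744, -0.2250, 0.0000] o=[-0.1462, 0.6333, 0.0000] → [-0.0733, 0.3176, 0.3518, -0.9744, -0.2250, 0.0000]
J3: z=[0.1723, -0.7464, -0.6428] o=[-0.3925, 0.0553, 0.6052] → [0.3817, -0.2568, 0.4005, 0.1723, -0.7464, -0.6428]
q̇ = J⁺·V = [0.6120, 0.0230, 0.3630]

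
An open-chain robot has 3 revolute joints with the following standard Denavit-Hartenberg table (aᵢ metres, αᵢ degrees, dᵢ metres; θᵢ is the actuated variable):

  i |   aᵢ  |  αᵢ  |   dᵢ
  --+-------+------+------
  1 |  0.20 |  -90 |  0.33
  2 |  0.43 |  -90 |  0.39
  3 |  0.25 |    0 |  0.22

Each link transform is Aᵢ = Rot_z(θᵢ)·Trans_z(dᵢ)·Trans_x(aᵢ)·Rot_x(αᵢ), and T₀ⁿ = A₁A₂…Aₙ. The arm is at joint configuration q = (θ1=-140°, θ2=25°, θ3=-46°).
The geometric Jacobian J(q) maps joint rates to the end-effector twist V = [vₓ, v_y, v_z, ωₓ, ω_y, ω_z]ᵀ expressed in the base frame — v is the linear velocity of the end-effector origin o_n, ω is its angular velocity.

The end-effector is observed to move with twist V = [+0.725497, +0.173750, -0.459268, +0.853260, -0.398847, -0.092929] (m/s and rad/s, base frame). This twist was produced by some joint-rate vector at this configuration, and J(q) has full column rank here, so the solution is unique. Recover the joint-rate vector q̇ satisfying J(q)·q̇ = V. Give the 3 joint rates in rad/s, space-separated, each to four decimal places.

0.7590 0.8540 0.9400

o_n = [-0.1348, -0.8570, -0.1245]
J₁: ẑ×o_n = [0.8570, -0.1348, 0.0000], ω = ẑ
J2: z=[0.6428, -0.7660, 0.0000] o=[-0.1532, -0.1286, 0.3300] → [0.3482, 0.2922, -0.4541, 0.6428, -0.7660, 0.0000]
J3: z=[0.3237, 0.2717, -0.9063] o=[-0.2011, -0.6778, 0.1483] → [-0.2365, 0.0283, -0.0760, 0.3237, 0.2717, -0.9063]
q̇ = J⁺·V = [0.7590, 0.8540, 0.9400]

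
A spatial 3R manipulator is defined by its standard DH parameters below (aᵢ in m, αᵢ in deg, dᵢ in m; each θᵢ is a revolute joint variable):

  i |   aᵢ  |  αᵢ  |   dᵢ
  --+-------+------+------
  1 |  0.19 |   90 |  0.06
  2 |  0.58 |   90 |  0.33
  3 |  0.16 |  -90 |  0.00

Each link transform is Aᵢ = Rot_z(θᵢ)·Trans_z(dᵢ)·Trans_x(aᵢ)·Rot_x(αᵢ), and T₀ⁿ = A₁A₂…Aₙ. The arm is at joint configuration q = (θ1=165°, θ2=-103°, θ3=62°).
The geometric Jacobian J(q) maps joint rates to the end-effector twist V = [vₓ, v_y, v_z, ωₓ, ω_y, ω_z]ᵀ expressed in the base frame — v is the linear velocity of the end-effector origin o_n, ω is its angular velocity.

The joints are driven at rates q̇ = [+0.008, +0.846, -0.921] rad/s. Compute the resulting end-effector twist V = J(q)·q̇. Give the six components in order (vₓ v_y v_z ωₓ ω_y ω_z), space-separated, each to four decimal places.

o_n = [0.0808, 0.4662, -0.5783]
J₁: ẑ×o_n = [-0.4662, 0.0808, 0.0000], ω = ẑ
J2: z=[0.2588, 0.9659, 0.0000] o=[-0.1835, 0.0492, 0.0600] → [-0.6166, 0.1652, -0.1474, 0.2588, 0.9659, 0.0000]
J3: z=[0.9412, -0.2522, 0.2250] o=[0.0279, 0.3342, -0.5051] → [-0.0113, 0.0808, 0.1377, 0.9412, -0.2522, 0.2250]
V = J·q̇ = [-0.5150, 0.0660, -0.2515, -0.6479, 1.0494, -0.1992]

-0.5150 0.0660 -0.2515 -0.6479 1.0494 -0.1992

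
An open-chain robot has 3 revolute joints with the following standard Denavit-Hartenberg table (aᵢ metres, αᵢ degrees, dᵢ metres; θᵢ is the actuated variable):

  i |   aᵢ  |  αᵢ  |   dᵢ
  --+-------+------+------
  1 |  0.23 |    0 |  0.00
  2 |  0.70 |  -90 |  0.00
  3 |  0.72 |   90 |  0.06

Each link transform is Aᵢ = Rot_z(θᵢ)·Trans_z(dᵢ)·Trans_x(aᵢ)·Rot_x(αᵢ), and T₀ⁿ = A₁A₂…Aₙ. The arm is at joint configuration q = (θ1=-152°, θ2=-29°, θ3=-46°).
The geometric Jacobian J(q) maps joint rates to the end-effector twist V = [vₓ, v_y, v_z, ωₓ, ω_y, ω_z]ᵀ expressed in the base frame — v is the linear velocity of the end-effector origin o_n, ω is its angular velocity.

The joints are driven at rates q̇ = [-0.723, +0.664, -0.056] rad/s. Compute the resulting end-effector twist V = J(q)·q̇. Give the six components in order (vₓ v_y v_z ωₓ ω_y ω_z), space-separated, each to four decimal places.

-0.0514 0.2172 0.0280 0.0010 0.0560 -0.0590

o_n = [-1.4041, -0.1470, 0.5179]
J₁: ẑ×o_n = [0.1470, -1.4041, 0.0000], ω = ẑ
J2: z=[0.0000, 0.0000, 1.0000] o=[-0.2031, -0.1080, 0.0000] → [0.0390, -1.2010, 0.0000, 0.0000, 0.0000, 1.0000]
J3: z=[-0.0175, -0.9998, 0.0000] o=[-0.9030, -0.0958, 0.0000] → [-0.5178, 0.0090, -0.5002, -0.0175, -0.9998, 0.0000]
V = J·q̇ = [-0.0514, 0.2172, 0.0280, 0.0010, 0.0560, -0.0590]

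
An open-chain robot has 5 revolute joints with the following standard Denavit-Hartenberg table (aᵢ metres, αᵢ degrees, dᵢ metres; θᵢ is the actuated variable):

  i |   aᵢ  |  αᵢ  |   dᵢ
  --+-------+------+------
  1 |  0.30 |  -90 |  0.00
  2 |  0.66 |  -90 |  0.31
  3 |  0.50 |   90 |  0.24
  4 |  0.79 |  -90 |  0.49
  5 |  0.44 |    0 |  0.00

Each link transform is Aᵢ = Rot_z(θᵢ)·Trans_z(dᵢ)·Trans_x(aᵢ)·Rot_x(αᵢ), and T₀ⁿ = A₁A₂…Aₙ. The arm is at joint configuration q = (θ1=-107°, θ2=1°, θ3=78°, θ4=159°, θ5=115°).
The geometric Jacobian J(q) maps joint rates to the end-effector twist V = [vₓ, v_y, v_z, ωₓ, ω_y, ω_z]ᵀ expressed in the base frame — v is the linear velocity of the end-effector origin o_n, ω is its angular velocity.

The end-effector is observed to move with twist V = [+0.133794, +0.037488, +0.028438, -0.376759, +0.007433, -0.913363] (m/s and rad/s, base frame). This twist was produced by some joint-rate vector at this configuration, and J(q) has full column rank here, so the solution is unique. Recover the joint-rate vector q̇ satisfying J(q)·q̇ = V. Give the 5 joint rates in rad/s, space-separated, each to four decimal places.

o_n = [0.0739, -1.0974, -0.4692]
J₁: ẑ×o_n = [1.0974, 0.0739, -0.0000], ω = ẑ
J2: z=[0.9563, -0.2924, 0.0000] o=[-0.0877, -0.2869, 0.0000] → [0.1372, 0.4487, -0.7279, 0.9563, -0.2924, 0.0000]
J3: z=[0.0051, 0.0167, -0.9998] o=[0.0158, -1.0086, -0.0115] → [-0.0964, -0.0557, -0.0014, 0.0051, 0.0167, -0.9998]
J4: z=[-0.0871, -0.9961, -0.0171] o=[-0.4811, -0.9610, -0.2533] → [0.2128, -0.0283, 0.5646, -0.0871, -0.9961, -0.0171]
J5: z=[0.3522, -0.0468, 0.9347] o=[0.2124, -1.5086, -0.5421] → [-0.3878, -0.1551, 0.1384, 0.3522, -0.0468, 0.9347]
q̇ = J⁺·V = [-0.1170, -0.1250, 0.1260, 0.0650, -0.7160]

-0.1170 -0.1250 0.1260 0.0650 -0.7160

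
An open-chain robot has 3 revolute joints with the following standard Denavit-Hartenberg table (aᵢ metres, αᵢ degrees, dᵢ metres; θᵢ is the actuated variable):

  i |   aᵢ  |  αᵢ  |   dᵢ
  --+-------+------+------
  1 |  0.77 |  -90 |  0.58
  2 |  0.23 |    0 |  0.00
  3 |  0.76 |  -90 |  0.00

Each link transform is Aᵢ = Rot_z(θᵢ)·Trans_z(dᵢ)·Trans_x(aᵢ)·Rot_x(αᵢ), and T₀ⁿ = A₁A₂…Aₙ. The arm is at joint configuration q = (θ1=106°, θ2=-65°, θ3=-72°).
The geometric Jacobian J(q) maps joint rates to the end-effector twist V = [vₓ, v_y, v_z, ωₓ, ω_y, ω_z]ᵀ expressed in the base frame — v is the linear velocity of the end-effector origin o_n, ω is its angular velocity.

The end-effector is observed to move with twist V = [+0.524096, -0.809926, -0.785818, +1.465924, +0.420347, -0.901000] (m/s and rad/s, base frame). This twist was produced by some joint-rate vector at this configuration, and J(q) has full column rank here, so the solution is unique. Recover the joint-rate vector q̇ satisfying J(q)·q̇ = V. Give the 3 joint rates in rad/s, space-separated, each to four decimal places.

o_n = [-0.0858, 0.2993, 1.3068]
J₁: ẑ×o_n = [-0.2993, -0.0858, 0.0000], ω = ẑ
J2: z=[-0.9613, -0.2756, 0.0000] o=[-0.2122, 0.7402, 0.5800] → [-0.2003, 0.6986, 0.4586, -0.9613, -0.2756, 0.0000]
J3: z=[-0.9613, -0.2756, 0.0000] o=[-0.2390, 0.8336, 0.7885] → [-0.1429, 0.4982, 0.5558, -0.9613, -0.2756, 0.0000]
q̇ = J⁺·V = [-0.9010, -0.6360, -0.8890]

-0.9010 -0.6360 -0.8890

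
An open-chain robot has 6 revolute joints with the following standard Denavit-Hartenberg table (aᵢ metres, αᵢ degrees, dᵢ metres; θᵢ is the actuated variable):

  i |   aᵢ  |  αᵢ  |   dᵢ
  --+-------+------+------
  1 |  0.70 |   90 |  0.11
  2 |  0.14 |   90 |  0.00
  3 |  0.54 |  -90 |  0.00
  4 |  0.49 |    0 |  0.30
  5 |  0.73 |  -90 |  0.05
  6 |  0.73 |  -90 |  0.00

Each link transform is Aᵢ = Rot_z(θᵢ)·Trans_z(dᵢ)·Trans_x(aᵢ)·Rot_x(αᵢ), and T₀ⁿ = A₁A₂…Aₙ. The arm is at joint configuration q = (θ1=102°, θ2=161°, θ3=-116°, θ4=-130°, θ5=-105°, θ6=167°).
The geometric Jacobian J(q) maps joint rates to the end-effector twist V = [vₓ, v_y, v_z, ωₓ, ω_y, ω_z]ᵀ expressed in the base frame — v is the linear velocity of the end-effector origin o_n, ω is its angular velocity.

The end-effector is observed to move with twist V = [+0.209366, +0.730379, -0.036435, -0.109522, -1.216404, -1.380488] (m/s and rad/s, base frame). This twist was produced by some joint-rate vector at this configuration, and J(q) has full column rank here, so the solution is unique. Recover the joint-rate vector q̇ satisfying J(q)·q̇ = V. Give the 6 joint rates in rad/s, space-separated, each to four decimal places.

-0.7890 0.6010 -0.6140 0.9670 0.2730 -0.5670

o_n = [-0.3961, 0.5453, 0.5198]
J₁: ẑ×o_n = [-0.5453, -0.3961, 0.0000], ω = ẑ
J2: z=[0.9781, 0.2079, 0.0000] o=[-0.1455, 0.6847, 0.1100] → [0.0852, -0.4008, -0.0842, 0.9781, 0.2079, 0.0000]
J3: z=[-0.0677, 0.3185, 0.9455] o=[-0.1180, 0.5552, 0.1556] → [0.1253, -0.2383, 0.0892, -0.0677, 0.3185, 0.9455]
J4: z=[-0.2521, -0.9224, 0.2926] o=[-0.6393, 0.6732, 0.0785] → [-0.3696, 0.1824, 0.2566, -0.2521, -0.9224, 0.2926]
J5: z=[-0.2521, -0.9224, 0.2926] o=[-0.4363, 0.4472, 0.5662] → [0.0141, 0.0001, 0.0123, -0.2521, -0.9224, 0.2926]
J6: z=[0.7519, 0.0036, 0.6592] o=[-0.0042, 0.1192, 0.0751] → [-0.2793, -0.5927, 0.3219, 0.7519, 0.0036, 0.6592]
q̇ = J⁺·V = [-0.7890, 0.6010, -0.6140, 0.9670, 0.2730, -0.5670]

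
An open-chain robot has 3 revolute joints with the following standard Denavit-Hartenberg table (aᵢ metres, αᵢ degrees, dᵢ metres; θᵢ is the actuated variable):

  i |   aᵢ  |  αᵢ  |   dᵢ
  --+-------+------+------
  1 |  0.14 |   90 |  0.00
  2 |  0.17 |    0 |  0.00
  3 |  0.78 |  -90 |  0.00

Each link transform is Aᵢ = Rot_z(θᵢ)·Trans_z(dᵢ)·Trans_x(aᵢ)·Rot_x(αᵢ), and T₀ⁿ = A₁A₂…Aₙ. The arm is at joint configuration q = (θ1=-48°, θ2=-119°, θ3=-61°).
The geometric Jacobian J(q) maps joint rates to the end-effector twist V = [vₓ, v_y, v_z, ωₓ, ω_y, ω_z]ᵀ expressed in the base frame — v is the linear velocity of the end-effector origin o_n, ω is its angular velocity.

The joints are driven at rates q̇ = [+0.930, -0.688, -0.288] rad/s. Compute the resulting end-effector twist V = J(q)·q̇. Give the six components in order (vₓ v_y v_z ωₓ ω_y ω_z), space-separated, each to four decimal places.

-0.5677 -0.3735 0.8180 0.7253 0.6531 0.9300

o_n = [-0.4834, 0.5369, -0.1487]
J₁: ẑ×o_n = [-0.5369, -0.4834, 0.0000], ω = ẑ
J2: z=[-0.7431, -0.6691, 0.0000] o=[0.0937, -0.1040, 0.0000] → [0.0995, -0.1105, -0.8624, -0.7431, -0.6691, 0.0000]
J3: z=[-0.7431, -0.6691, 0.0000] o=[0.0385, -0.0428, -0.1487] → [0.0000, -0.0000, -0.7800, -0.7431, -0.6691, 0.0000]
V = J·q̇ = [-0.5677, -0.3735, 0.8180, 0.7253, 0.6531, 0.9300]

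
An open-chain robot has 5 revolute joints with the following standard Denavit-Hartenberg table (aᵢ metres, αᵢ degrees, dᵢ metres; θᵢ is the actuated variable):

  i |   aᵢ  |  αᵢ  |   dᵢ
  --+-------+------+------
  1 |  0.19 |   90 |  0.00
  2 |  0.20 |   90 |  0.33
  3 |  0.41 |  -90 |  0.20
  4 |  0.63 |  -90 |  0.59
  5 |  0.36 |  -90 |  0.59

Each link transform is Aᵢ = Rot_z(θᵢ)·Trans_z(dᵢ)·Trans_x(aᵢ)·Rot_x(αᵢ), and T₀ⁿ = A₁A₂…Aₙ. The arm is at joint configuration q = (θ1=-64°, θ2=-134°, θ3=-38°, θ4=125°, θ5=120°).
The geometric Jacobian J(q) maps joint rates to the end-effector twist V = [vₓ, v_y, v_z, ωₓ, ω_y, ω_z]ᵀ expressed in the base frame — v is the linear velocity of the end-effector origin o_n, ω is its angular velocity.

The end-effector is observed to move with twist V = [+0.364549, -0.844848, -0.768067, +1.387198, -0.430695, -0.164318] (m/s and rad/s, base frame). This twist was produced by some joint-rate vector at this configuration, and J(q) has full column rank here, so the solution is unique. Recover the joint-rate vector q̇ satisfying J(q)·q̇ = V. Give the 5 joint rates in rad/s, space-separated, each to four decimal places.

0.5840 0.0280 -0.8520 -0.9500 -0.6690

o_n = [-0.6808, -0.3224, 0.0387]
J₁: ẑ×o_n = [0.3224, -0.6808, 0.0000], ω = ẑ
J2: z=[-0.8988, -0.4384, 0.0000] o=[0.0833, -0.1708, 0.0000] → [-0.0170, 0.0348, -0.1986, -0.8988, -0.4384, 0.0000]
J3: z=[-0.3153, 0.6465, 0.6947] o=[-0.2742, -0.1906, -0.1439] → [0.2097, -0.2249, 0.3045, -0.3153, 0.6465, 0.6947]
J4: z=[-0.8957, 0.0390, -0.4429] o=[-0.2088, 0.2511, -0.2373] → [-0.2433, 0.4563, 0.5321, -0.8957, 0.0390, -0.4429]
J5: z=[-0.4376, -0.2533, 0.8628] o=[-0.6878, -0.3349, -0.6523] → [-0.1857, 0.3084, -0.0037, -0.4376, -0.2533, 0.8628]
q̇ = J⁺·V = [0.5840, 0.0280, -0.8520, -0.9500, -0.6690]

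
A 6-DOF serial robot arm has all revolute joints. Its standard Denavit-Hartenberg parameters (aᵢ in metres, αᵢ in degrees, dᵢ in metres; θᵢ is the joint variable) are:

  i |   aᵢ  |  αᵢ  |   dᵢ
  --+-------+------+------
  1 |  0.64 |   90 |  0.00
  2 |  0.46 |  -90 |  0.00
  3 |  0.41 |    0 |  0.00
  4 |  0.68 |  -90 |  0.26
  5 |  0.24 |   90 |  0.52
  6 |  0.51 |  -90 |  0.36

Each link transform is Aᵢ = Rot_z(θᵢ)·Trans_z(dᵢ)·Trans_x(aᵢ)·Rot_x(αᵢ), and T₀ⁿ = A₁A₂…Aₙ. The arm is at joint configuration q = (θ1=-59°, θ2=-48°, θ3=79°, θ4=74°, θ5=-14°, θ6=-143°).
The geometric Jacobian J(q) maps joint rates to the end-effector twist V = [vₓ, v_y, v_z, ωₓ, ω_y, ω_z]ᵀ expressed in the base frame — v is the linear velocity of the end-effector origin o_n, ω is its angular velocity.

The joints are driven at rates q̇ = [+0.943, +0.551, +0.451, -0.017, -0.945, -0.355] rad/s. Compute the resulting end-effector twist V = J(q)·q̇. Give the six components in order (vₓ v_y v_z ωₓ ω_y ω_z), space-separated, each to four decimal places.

0.1184 0.8827 0.0011 0.4386 -0.0893 0.7410

o_n = [0.9171, -0.7339, 0.3376]
J₁: ẑ×o_n = [0.7339, 0.9171, -0.0000], ω = ẑ
J2: z=[-0.8572, -0.5150, 0.0000] o=[0.3296, -0.5486, 0.0000] → [-0.1739, 0.2894, 0.4614, -0.8572, -0.5150, 0.0000]
J3: z=[0.3827, -0.6370, 0.6691] o=[0.4882, -0.8124, -0.3418] → [-0.4853, 0.0269, 0.3033, 0.3827, -0.6370, 0.6691]
J4: z=[0.3827, -0.6370, 0.6691] o=[0.8601, -0.6500, -0.4000] → [-0.4137, -0.2442, 0.0042, 0.3827, -0.6370, 0.6691]
J5: z=[-0.9202, -0.1985, 0.3374] o=[1.0154, -0.3091, 0.2242] → [0.1208, 0.0712, 0.3714, -0.9202, -0.1985, 0.3374]
J6: z=[0.3515, -0.7983, 0.4891] o=[0.5783, -0.2759, 0.5927] → [0.4277, 0.2554, 0.1095, 0.3515, -0.7983, 0.4891]
V = J·q̇ = [0.1184, 0.8827, 0.0011, 0.4386, -0.0893, 0.7410]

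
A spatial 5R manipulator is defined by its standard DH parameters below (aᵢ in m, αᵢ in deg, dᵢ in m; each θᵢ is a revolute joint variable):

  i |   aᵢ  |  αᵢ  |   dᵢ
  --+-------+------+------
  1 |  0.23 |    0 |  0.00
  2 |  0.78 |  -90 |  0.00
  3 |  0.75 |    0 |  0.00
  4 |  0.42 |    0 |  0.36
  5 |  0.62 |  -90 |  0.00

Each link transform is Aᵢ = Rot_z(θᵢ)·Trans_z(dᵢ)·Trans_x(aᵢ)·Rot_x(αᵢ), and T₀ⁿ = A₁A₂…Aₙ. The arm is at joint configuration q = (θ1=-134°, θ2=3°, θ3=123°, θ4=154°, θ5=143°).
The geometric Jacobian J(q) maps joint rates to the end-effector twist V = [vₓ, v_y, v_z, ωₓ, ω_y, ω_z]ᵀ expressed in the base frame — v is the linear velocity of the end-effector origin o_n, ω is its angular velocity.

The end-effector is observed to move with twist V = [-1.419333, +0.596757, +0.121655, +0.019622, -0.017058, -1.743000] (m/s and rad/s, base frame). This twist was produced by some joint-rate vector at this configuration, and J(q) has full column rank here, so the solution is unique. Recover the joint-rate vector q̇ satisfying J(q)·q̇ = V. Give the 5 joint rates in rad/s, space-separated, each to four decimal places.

o_n = [-0.3688, -0.9546, -0.7491]
J₁: ẑ×o_n = [0.9546, -0.3688, 0.0000], ω = ẑ
J2: z=[0.0000, 0.0000, 1.0000] o=[-0.1598, -0.1654, 0.0000] → [0.7892, -0.2090, 0.0000, 0.0000, 0.0000, 1.0000]
J3: z=[0.7547, -0.6561, 0.0000] o=[-0.6715, -0.7541, 0.0000] → [0.4914, 0.5653, 0.0473, 0.7547, -0.6561, 0.0000]
J4: z=[0.7547, -0.6561, 0.0000] o=[-0.4035, -0.4458, -0.6290] → [0.0788, 0.0906, -0.3612, 0.7547, -0.6561, 0.0000]
J5: z=[0.7547, -0.6561, 0.0000] o=[-0.1654, -0.7206, -0.2121] → [0.3523, 0.4052, -0.3100, 0.7547, -0.6561, 0.0000]
q̇ = J⁺·V = [-0.8080, -0.9350, 0.3460, -0.1190, -0.2010]

-0.8080 -0.9350 0.3460 -0.1190 -0.2010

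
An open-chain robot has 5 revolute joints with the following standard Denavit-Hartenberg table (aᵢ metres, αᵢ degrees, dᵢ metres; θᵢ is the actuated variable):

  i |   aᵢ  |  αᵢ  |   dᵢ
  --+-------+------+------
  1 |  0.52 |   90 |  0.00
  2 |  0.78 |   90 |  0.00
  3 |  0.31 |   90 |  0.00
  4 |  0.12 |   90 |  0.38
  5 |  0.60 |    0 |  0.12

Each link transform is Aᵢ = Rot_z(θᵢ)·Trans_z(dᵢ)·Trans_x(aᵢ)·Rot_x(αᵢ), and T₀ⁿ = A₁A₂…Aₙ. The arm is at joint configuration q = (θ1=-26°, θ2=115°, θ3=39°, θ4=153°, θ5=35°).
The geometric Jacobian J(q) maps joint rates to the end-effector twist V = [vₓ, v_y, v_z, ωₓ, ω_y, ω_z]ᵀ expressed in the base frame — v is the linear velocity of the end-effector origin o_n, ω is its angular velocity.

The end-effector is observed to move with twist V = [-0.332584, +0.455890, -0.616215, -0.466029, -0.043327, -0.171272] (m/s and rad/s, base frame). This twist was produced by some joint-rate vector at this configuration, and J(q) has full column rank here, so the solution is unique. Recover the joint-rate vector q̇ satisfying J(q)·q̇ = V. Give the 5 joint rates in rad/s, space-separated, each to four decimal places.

-0.9310 0.6580 -0.8370 0.8620 0.8930

o_n = [0.6609, 0.4301, 1.1554]
J₁: ẑ×o_n = [-0.4301, 0.6609, 0.0000], ω = ẑ
J2: z=[-0.4384, -0.8988, 0.0000] o=[0.4674, -0.2280, 0.0000] → [-1.0385, 0.5065, -0.1145, -0.4384, -0.8988, 0.0000]
J3: z=[0.8146, -0.3973, 0.4226] o=[0.1711, -0.0834, 0.7069] → [-0.3952, -0.1583, 0.6129, 0.8146, -0.3973, 0.4226]
J4: z=[0.1016, 0.8151, 0.5704] o=[-0.0059, -0.2142, 0.9253] → [-0.1798, 0.3570, -0.4781, 0.1016, 0.8151, 0.5704]
J5: z=[0.4665, -0.5454, 0.6963] o=[0.1381, 0.1190, 1.0897] → [-0.2524, 0.3334, 0.4303, 0.4665, -0.5454, 0.6963]
q̇ = J⁺·V = [-0.9310, 0.6580, -0.8370, 0.8620, 0.8930]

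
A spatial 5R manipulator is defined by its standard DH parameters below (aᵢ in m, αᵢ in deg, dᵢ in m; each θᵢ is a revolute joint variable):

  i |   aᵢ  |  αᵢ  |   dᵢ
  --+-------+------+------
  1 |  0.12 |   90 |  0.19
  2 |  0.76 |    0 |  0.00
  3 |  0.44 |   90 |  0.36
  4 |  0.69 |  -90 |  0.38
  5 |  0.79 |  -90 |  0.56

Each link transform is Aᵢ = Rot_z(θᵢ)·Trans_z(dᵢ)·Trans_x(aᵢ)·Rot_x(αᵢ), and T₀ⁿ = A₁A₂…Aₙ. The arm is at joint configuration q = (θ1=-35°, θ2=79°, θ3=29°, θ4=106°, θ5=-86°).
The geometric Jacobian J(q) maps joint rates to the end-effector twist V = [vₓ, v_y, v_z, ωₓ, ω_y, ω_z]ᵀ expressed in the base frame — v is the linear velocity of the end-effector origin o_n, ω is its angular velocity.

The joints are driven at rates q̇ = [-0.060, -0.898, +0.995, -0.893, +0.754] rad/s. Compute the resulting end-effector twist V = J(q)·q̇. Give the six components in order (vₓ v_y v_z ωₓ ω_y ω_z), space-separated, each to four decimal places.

-0.3793 -1.3501 0.2952 -0.4487 0.4495 -1.0253

o_n = [0.6752, -1.5982, 1.0082]
J₁: ẑ×o_n = [1.5982, 0.6752, -0.0000], ω = ẑ
J2: z=[-0.5736, -0.8192, 0.0000] o=[0.0983, -0.0688, 0.1900] → [-0.6702, 0.4693, 1.3498, -0.5736, -0.8192, 0.0000]
J3: z=[-0.5736, -0.8192, 0.0000] o=[0.2171, -0.1520, 0.9360] → [-0.0591, 0.0414, 1.2048, -0.5736, -0.8192, 0.0000]
J4: z=[0.7791, -0.5455, 0.3090] o=[-0.1008, -0.3689, 1.3545] → [0.5688, 0.5096, -0.5344, 0.7791, -0.5455, 0.3090]
J5: z=[0.4014, 0.0554, -0.9142] o=[-0.1370, -1.1532, 1.2910] → [-0.4225, -0.6290, -0.2236, 0.4014, 0.0554, -0.9142]
V = J·q̇ = [-0.3793, -1.3501, 0.2952, -0.4487, 0.4495, -1.0253]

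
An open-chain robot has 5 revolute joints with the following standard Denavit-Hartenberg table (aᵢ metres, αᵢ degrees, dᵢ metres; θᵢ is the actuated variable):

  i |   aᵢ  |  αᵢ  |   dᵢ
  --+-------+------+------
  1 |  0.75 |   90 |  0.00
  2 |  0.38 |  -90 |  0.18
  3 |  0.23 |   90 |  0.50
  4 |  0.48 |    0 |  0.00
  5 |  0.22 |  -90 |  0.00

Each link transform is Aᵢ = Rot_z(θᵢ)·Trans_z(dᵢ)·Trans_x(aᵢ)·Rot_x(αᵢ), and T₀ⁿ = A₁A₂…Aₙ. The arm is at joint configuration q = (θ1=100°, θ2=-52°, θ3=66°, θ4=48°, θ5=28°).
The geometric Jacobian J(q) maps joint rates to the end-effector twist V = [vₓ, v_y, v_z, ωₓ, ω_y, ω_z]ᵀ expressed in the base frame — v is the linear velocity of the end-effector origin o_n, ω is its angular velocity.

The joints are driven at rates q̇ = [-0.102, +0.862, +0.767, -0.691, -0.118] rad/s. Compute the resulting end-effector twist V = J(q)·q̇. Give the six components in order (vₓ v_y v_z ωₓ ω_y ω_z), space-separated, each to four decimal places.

-0.2825 -0.5265 1.0953 0.4989 0.2397 0.9526

o_n = [-0.7101, 1.8839, 0.1657]
J₁: ẑ×o_n = [-1.8839, -0.7101, 0.0000], ω = ẑ
J2: z=[0.9848, 0.1736, 0.0000] o=[-0.1302, 0.7386, 0.0000] → [0.0288, -0.1632, 1.2286, 0.9848, 0.1736, 0.0000]
J3: z=[-0.1368, 0.7760, 0.6157] o=[0.0064, 1.0003, -0.2994] → [-0.1831, -0.3775, 0.4351, -0.1368, 0.7760, 0.6157]
J4: z=[0.3029, 0.6245, -0.7199] o=[-0.2789, 1.4085, -0.0653] → [0.4865, 0.2404, 0.4133, 0.3029, 0.6245, -0.7199]
J5: z=[0.3029, 0.6245, -0.7199] o=[-0.6307, 1.7136, 0.0513] → [0.1940, 0.0225, 0.1012, 0.3029, 0.6245, -0.7199]
V = J·q̇ = [-0.2825, -0.5265, 1.0953, 0.4989, 0.2397, 0.9526]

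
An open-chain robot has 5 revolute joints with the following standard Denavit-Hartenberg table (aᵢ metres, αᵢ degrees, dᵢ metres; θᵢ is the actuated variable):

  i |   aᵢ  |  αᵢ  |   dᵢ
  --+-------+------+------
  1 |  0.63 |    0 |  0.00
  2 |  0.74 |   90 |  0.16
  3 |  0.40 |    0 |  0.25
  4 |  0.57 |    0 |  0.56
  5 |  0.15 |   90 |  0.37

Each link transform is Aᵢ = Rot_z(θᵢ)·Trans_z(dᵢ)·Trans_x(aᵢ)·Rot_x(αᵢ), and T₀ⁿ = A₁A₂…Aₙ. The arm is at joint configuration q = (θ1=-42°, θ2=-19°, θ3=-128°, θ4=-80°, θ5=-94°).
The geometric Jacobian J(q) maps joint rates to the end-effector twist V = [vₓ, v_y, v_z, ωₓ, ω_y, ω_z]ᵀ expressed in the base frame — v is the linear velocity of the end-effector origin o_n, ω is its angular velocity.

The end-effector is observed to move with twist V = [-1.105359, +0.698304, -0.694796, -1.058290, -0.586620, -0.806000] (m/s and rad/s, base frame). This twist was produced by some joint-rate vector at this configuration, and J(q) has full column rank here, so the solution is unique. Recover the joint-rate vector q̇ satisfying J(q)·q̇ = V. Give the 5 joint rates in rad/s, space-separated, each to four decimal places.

o_n = [-0.5300, -1.0548, 0.2396]
J₁: ẑ×o_n = [1.0548, -0.5300, 0.0000], ω = ẑ
J2: z=[0.0000, 0.0000, 1.0000] o=[0.4682, -0.4216, 0.0000] → [0.6332, -0.9981, 0.0000, 0.0000, 0.0000, 1.0000]
J3: z=[-0.8746, -0.4848, 0.0000] o=[0.8269, -1.0688, 0.1600] → [-0.0386, 0.0696, -0.6701, -0.8746, -0.4848, 0.0000]
J4: z=[-0.8746, -0.4848, 0.0000] o=[0.4889, -0.9746, -0.1552] → [-0.1914, 0.3453, -0.4238, -0.8746, -0.4848, 0.0000]
J5: z=[-0.8746, -0.4848, 0.0000] o=[-0.2449, -0.8059, 0.1124] → [-0.0617, 0.1113, 0.0795, -0.8746, -0.4848, 0.0000]
q̇ = J⁺·V = [-0.9600, 0.1540, 0.4080, 0.9640, -0.1620]

-0.9600 0.1540 0.4080 0.9640 -0.1620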